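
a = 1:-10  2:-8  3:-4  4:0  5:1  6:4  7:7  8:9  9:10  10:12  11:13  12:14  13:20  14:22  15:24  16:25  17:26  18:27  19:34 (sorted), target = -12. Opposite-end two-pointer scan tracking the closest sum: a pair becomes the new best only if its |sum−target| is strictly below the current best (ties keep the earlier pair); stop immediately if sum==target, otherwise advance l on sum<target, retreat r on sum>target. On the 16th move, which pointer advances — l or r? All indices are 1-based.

l=1 r=19: -10+34=24 d=36 *, r--
l=1 r=18: -10+27=17 d=29 *, r--
l=1 r=17: -10+26=16 d=28 *, r--
l=1 r=16: -10+25=15 d=27 *, r--
l=1 r=15: -10+24=14 d=26 *, r--
l=1 r=14: -10+22=12 d=24 *, r--
l=1 r=13: -10+20=10 d=22 *, r--
l=1 r=12: -10+14=4 d=16 *, r--
l=1 r=11: -10+13=3 d=15 *, r--
l=1 r=10: -10+12=2 d=14 *, r--
l=1 r=9: -10+10=0 d=12 *, r--
l=1 r=8: -10+9=-1 d=11 *, r--
l=1 r=7: -10+7=-3 d=9 *, r--
l=1 r=6: -10+4=-6 d=6 *, r--
l=1 r=5: -10+1=-9 d=3 *, r--
l=1 r=4: -10+0=-10 d=2 *, r--

r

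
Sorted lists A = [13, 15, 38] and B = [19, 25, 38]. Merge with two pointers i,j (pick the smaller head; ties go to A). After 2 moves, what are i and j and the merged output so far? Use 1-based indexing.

[i=1,j=1] A[i]=13<=B[j]=19 take 13 → i++
[i=2,j=1] A[i]=15<=B[j]=19 take 15 → i++

i=3, j=1, merged so far=[13, 15]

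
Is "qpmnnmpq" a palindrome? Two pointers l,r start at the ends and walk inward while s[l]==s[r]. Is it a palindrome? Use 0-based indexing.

palindrome

l=0 r=7: 'q'=='q', l++,r--
l=1 r=6: 'p'=='p', l++,r--
l=2 r=5: 'm'=='m', l++,r--
l=3 r=4: 'n'=='n', l++,r--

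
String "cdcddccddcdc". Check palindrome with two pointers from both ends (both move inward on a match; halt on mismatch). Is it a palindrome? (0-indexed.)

palindrome

l=0 r=11: 'c'=='c', l++,r--
l=1 r=10: 'd'=='d', l++,r--
l=2 r=9: 'c'=='c', l++,r--
l=3 r=8: 'd'=='d', l++,r--
l=4 r=7: 'd'=='d', l++,r--
l=5 r=6: 'c'=='c', l++,r--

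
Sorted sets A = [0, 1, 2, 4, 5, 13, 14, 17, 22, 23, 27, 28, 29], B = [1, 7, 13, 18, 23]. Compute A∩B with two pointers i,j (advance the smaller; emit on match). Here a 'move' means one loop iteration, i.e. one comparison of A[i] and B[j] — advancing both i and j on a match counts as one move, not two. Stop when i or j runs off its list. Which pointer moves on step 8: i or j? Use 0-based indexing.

i

[i=0,j=0] 0<1 → i++
[i=1,j=0] 1==1 emit → i++,j++
[i=2,j=1] 2<7 → i++
[i=3,j=1] 4<7 → i++
[i=4,j=1] 5<7 → i++
[i=5,j=1] 13>7 → j++
[i=5,j=2] 13==13 emit → i++,j++
[i=6,j=3] 14<18 → i++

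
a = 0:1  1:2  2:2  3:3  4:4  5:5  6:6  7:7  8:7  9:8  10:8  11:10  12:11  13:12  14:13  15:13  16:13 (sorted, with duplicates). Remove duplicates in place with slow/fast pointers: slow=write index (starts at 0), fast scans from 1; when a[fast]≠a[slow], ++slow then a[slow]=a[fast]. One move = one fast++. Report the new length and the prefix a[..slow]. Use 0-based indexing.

(s=0,f=1) a[fast]=2≠a[slow]=1 write a[1]=2 → slow++,fast++
(s=1,f=2) a[fast]=2=a[slow] dup → fast++
(s=1,f=3) a[fast]=3≠a[slow]=2 write a[2]=3 → slow++,fast++
(s=2,f=4) a[fast]=4≠a[slow]=3 write a[3]=4 → slow++,fast++
(s=3,f=5) a[fast]=5≠a[slow]=4 write a[4]=5 → slow++,fast++
(s=4,f=6) a[fast]=6≠a[slow]=5 write a[5]=6 → slow++,fast++
(s=5,f=7) a[fast]=7≠a[slow]=6 write a[6]=7 → slow++,fast++
(s=6,f=8) a[fast]=7=a[slow] dup → fast++
(s=6,f=9) a[fast]=8≠a[slow]=7 write a[7]=8 → slow++,fast++
(s=7,f=10) a[fast]=8=a[slow] dup → fast++
(s=7,f=11) a[fast]=10≠a[slow]=8 write a[8]=10 → slow++,fast++
(s=8,f=12) a[fast]=11≠a[slow]=10 write a[9]=11 → slow++,fast++
(s=9,f=13) a[fast]=12≠a[slow]=11 write a[10]=12 → slow++,fast++
(s=10,f=14) a[fast]=13≠a[slow]=12 write a[11]=13 → slow++,fast++
(s=11,f=15) a[fast]=13=a[slow] dup → fast++
(s=11,f=16) a[fast]=13=a[slow] dup → fast++

length 12; prefix = [1, 2, 3, 4, 5, 6, 7, 8, 10, 11, 12, 13]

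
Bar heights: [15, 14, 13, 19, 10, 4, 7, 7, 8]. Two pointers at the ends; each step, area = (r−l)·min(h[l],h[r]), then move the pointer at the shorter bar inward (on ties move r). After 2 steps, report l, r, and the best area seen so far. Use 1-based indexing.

l=1 r=9: min(15,8)*8=64 best=64 *, r--
l=1 r=8: min(15,7)*7=49 best=64, r--

l=1, r=7, best area=64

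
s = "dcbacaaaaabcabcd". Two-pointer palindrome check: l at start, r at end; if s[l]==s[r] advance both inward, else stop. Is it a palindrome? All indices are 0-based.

not a palindrome (mismatch at 5,10)

[0,15] 'd'=='d' → l++,r--
[1,14] 'c'=='c' → l++,r--
[2,13] 'b'=='b' → l++,r--
[3,12] 'a'=='a' → l++,r--
[4,11] 'c'=='c' → l++,r--
[5,10] 'a'!='b' → stop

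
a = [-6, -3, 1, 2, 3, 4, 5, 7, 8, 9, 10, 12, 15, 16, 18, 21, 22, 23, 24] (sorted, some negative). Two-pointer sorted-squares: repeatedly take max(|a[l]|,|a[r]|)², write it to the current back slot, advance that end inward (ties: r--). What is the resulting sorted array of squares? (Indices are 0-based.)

[0,18] |-6|<=|24| out[18]=576 → r--
[0,17] |-6|<=|23| out[17]=529 → r--
[0,16] |-6|<=|22| out[16]=484 → r--
[0,15] |-6|<=|21| out[15]=441 → r--
[0,14] |-6|<=|18| out[14]=324 → r--
[0,13] |-6|<=|16| out[13]=256 → r--
[0,12] |-6|<=|15| out[12]=225 → r--
[0,11] |-6|<=|12| out[11]=144 → r--
[0,10] |-6|<=|10| out[10]=100 → r--
[0,9] |-6|<=|9| out[9]=81 → r--
[0,8] |-6|<=|8| out[8]=64 → r--
[0,7] |-6|<=|7| out[7]=49 → r--
[0,6] |-6|>|5| out[6]=36 → l++
[1,6] |-3|<=|5| out[5]=25 → r--
[1,5] |-3|<=|4| out[4]=16 → r--
[1,4] |-3|<=|3| out[3]=9 → r--
[1,3] |-3|>|2| out[2]=9 → l++
[2,3] |1|<=|2| out[1]=4 → r--
[2,2] |1|<=|1| out[0]=1 → r--

[1, 4, 9, 9, 16, 25, 36, 49, 64, 81, 100, 144, 225, 256, 324, 441, 484, 529, 576]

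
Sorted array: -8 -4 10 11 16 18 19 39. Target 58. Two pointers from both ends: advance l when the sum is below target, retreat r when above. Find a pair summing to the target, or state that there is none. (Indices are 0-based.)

l=0 r=7: -8+39=31 <58, l++
l=1 r=7: -4+39=35 <58, l++
l=2 r=7: 10+39=49 <58, l++
l=3 r=7: 11+39=50 <58, l++
l=4 r=7: 16+39=55 <58, l++
l=5 r=7: 18+39=57 <58, l++
l=6 r=7: 19+39=58, found

(19, 39)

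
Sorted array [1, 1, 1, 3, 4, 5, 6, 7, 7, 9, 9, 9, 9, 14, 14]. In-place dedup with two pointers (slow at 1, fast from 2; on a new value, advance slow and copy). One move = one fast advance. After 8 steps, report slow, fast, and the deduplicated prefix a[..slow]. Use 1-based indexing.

slow=6, fast=10, prefix=[1, 3, 4, 5, 6, 7]

(s=1,f=2) a[fast]=1=a[slow] dup → fast++
(s=1,f=3) a[fast]=1=a[slow] dup → fast++
(s=1,f=4) a[fast]=3≠a[slow]=1 write a[2]=3 → slow++,fast++
(s=2,f=5) a[fast]=4≠a[slow]=3 write a[3]=4 → slow++,fast++
(s=3,f=6) a[fast]=5≠a[slow]=4 write a[4]=5 → slow++,fast++
(s=4,f=7) a[fast]=6≠a[slow]=5 write a[5]=6 → slow++,fast++
(s=5,f=8) a[fast]=7≠a[slow]=6 write a[6]=7 → slow++,fast++
(s=6,f=9) a[fast]=7=a[slow] dup → fast++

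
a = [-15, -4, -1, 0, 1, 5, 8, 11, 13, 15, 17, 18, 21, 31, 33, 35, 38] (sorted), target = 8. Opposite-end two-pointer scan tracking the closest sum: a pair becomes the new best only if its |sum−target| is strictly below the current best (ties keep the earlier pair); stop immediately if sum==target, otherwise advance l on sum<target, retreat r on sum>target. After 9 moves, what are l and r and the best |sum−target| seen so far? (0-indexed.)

l=1, r=8, best |Δ|=2

l=0 r=16: -15+38=23 d=15 *, r--
l=0 r=15: -15+35=20 d=12 *, r--
l=0 r=14: -15+33=18 d=10 *, r--
l=0 r=13: -15+31=16 d=8 *, r--
l=0 r=12: -15+21=6 d=2 *, l++
l=1 r=12: -4+21=17 d=9, r--
l=1 r=11: -4+18=14 d=6, r--
l=1 r=10: -4+17=13 d=5, r--
l=1 r=9: -4+15=11 d=3, r--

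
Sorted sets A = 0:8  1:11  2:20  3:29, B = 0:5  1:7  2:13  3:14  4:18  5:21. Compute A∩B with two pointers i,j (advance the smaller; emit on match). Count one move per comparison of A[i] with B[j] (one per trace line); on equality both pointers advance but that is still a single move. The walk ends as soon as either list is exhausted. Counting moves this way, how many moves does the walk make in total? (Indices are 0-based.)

9 moves

i=0 j=0: 8>5, j++
i=0 j=1: 8>7, j++
i=0 j=2: 8<13, i++
i=1 j=2: 11<13, i++
i=2 j=2: 20>13, j++
i=2 j=3: 20>14, j++
i=2 j=4: 20>18, j++
i=2 j=5: 20<21, i++
i=3 j=5: 29>21, j++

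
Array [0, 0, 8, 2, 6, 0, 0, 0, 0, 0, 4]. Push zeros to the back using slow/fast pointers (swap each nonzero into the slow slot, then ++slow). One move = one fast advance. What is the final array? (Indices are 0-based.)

slow=0 fast=0: a[fast]=0, fast++
slow=0 fast=1: a[fast]=0, fast++
slow=0 fast=2: a[fast]=8≠0 swap→a[0]=8, slow++,fast++
slow=1 fast=3: a[fast]=2≠0 swap→a[1]=2, slow++,fast++
slow=2 fast=4: a[fast]=6≠0 swap→a[2]=6, slow++,fast++
slow=3 fast=5: a[fast]=0, fast++
slow=3 fast=6: a[fast]=0, fast++
slow=3 fast=7: a[fast]=0, fast++
slow=3 fast=8: a[fast]=0, fast++
slow=3 fast=9: a[fast]=0, fast++
slow=3 fast=10: a[fast]=4≠0 swap→a[3]=4, slow++,fast++

[8, 2, 6, 4, 0, 0, 0, 0, 0, 0, 0]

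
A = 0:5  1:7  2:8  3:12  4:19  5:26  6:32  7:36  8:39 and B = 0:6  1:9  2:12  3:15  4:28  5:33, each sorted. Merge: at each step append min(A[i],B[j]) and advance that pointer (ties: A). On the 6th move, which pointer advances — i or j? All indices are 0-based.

i

i=0 j=0: A[i]=5<=B[j]=6 take 5, i++
i=1 j=0: A[i]=7>B[j]=6 take 6, j++
i=1 j=1: A[i]=7<=B[j]=9 take 7, i++
i=2 j=1: A[i]=8<=B[j]=9 take 8, i++
i=3 j=1: A[i]=12>B[j]=9 take 9, j++
i=3 j=2: A[i]=12<=B[j]=12 take 12, i++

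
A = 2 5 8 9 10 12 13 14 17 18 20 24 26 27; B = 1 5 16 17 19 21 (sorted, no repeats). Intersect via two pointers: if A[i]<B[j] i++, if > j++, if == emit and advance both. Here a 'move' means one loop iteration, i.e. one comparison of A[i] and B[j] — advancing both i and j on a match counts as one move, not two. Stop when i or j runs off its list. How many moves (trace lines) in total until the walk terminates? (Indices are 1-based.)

15 moves

i=1 j=1: 2>1, j++
i=1 j=2: 2<5, i++
i=2 j=2: 5==5 emit, i++,j++
i=3 j=3: 8<16, i++
i=4 j=3: 9<16, i++
i=5 j=3: 10<16, i++
i=6 j=3: 12<16, i++
i=7 j=3: 13<16, i++
i=8 j=3: 14<16, i++
i=9 j=3: 17>16, j++
i=9 j=4: 17==17 emit, i++,j++
i=10 j=5: 18<19, i++
i=11 j=5: 20>19, j++
i=11 j=6: 20<21, i++
i=12 j=6: 24>21, j++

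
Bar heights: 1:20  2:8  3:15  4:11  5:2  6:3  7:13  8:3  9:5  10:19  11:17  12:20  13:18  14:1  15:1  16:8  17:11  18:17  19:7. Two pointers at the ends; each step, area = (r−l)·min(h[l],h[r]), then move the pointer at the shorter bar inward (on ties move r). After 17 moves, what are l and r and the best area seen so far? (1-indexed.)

l=1, r=2, best area=289

l=1 r=19: min(20,7)*18=126 best=126 *, r--
l=1 r=18: min(20,17)*17=289 best=289 *, r--
l=1 r=17: min(20,11)*16=176 best=289, r--
l=1 r=16: min(20,8)*15=120 best=289, r--
l=1 r=15: min(20,1)*14=14 best=289, r--
l=1 r=14: min(20,1)*13=13 best=289, r--
l=1 r=13: min(20,18)*12=216 best=289, r--
l=1 r=12: min(20,20)*11=220 best=289, r--
l=1 r=11: min(20,17)*10=170 best=289, r--
l=1 r=10: min(20,19)*9=171 best=289, r--
l=1 r=9: min(20,5)*8=40 best=289, r--
l=1 r=8: min(20,3)*7=21 best=289, r--
l=1 r=7: min(20,13)*6=78 best=289, r--
l=1 r=6: min(20,3)*5=15 best=289, r--
l=1 r=5: min(20,2)*4=8 best=289, r--
l=1 r=4: min(20,11)*3=33 best=289, r--
l=1 r=3: min(20,15)*2=30 best=289, r--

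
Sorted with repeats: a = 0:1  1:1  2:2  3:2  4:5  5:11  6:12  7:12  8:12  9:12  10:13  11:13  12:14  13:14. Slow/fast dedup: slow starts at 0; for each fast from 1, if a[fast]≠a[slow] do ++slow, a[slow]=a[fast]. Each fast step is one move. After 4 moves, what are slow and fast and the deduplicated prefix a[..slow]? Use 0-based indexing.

(s=0,f=1) a[fast]=1=a[slow] dup → fast++
(s=0,f=2) a[fast]=2≠a[slow]=1 write a[1]=2 → slow++,fast++
(s=1,f=3) a[fast]=2=a[slow] dup → fast++
(s=1,f=4) a[fast]=5≠a[slow]=2 write a[2]=5 → slow++,fast++

slow=2, fast=5, prefix=[1, 2, 5]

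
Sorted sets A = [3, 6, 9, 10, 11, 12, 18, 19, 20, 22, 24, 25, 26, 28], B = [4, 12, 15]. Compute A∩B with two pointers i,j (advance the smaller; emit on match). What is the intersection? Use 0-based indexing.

intersection = [12]

i=0 j=0: 3<4, i++
i=1 j=0: 6>4, j++
i=1 j=1: 6<12, i++
i=2 j=1: 9<12, i++
i=3 j=1: 10<12, i++
i=4 j=1: 11<12, i++
i=5 j=1: 12==12 emit, i++,j++
i=6 j=2: 18>15, j++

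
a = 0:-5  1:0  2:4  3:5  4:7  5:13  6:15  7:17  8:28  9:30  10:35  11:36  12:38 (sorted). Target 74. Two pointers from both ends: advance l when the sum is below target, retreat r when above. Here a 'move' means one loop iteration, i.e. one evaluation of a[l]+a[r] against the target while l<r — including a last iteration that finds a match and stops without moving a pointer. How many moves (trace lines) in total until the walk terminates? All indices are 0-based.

l=0 r=12: -5+38=33 <74, l++
l=1 r=12: 0+38=38 <74, l++
l=2 r=12: 4+38=42 <74, l++
l=3 r=12: 5+38=43 <74, l++
l=4 r=12: 7+38=45 <74, l++
l=5 r=12: 13+38=51 <74, l++
l=6 r=12: 15+38=53 <74, l++
l=7 r=12: 17+38=55 <74, l++
l=8 r=12: 28+38=66 <74, l++
l=9 r=12: 30+38=68 <74, l++
l=10 r=12: 35+38=73 <74, l++
l=11 r=12: 36+38=74, found

12 moves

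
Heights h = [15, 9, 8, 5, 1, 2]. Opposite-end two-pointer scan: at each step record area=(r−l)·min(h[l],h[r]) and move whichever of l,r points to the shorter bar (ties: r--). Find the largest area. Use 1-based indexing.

l=1 r=6: min(15,2)*5=10 best=10 *, r--
l=1 r=5: min(15,1)*4=4 best=10, r--
l=1 r=4: min(15,5)*3=15 best=15 *, r--
l=1 r=3: min(15,8)*2=16 best=16 *, r--
l=1 r=2: min(15,9)*1=9 best=16, r--

max area = 16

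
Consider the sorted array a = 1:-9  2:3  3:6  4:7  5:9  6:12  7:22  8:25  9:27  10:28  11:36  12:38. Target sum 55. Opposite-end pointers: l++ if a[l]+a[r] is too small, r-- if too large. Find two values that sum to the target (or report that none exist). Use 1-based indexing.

(27, 28)

[1,12] -9+38=29 <55 → l++
[2,12] 3+38=41 <55 → l++
[3,12] 6+38=44 <55 → l++
[4,12] 7+38=45 <55 → l++
[5,12] 9+38=47 <55 → l++
[6,12] 12+38=50 <55 → l++
[7,12] 22+38=60 >55 → r--
[7,11] 22+36=58 >55 → r--
[7,10] 22+28=50 <55 → l++
[8,10] 25+28=53 <55 → l++
[9,10] 27+28=55 → found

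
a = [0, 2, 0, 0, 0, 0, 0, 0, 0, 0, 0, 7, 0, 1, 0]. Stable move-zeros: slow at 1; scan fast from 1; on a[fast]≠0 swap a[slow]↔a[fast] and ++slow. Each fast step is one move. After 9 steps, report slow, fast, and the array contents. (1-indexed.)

slow=2, fast=10, a=[2, 0, 0, 0, 0, 0, 0, 0, 0, 0, 0, 7, 0, 1, 0]

slow=1 fast=1: a[fast]=0, fast++
slow=1 fast=2: a[fast]=2≠0 swap→a[1]=2, slow++,fast++
slow=2 fast=3: a[fast]=0, fast++
slow=2 fast=4: a[fast]=0, fast++
slow=2 fast=5: a[fast]=0, fast++
slow=2 fast=6: a[fast]=0, fast++
slow=2 fast=7: a[fast]=0, fast++
slow=2 fast=8: a[fast]=0, fast++
slow=2 fast=9: a[fast]=0, fast++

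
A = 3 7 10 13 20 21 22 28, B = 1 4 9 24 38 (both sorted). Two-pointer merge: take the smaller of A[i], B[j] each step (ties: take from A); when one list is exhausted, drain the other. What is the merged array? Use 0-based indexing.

[1, 3, 4, 7, 9, 10, 13, 20, 21, 22, 24, 28, 38]

i=0 j=0: A[i]=3>B[j]=1 take 1, j++
i=0 j=1: A[i]=3<=B[j]=4 take 3, i++
i=1 j=1: A[i]=7>B[j]=4 take 4, j++
i=1 j=2: A[i]=7<=B[j]=9 take 7, i++
i=2 j=2: A[i]=10>B[j]=9 take 9, j++
i=2 j=3: A[i]=10<=B[j]=24 take 10, i++
i=3 j=3: A[i]=13<=B[j]=24 take 13, i++
i=4 j=3: A[i]=20<=B[j]=24 take 20, i++
i=5 j=3: A[i]=21<=B[j]=24 take 21, i++
i=6 j=3: A[i]=22<=B[j]=24 take 22, i++
i=7 j=3: A[i]=28>B[j]=24 take 24, j++
i=7 j=4: A[i]=28<=B[j]=38 take 28, i++
i=8 j=4: A done, take B[j]=38, j++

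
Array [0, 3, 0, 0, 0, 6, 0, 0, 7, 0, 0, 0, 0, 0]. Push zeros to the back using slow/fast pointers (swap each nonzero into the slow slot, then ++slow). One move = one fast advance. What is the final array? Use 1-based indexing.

(s=1,f=1) a[fast]=0 → fast++
(s=1,f=2) a[fast]=3≠0 swap→a[1]=3 → slow++,fast++
(s=2,f=3) a[fast]=0 → fast++
(s=2,f=4) a[fast]=0 → fast++
(s=2,f=5) a[fast]=0 → fast++
(s=2,f=6) a[fast]=6≠0 swap→a[2]=6 → slow++,fast++
(s=3,f=7) a[fast]=0 → fast++
(s=3,f=8) a[fast]=0 → fast++
(s=3,f=9) a[fast]=7≠0 swap→a[3]=7 → slow++,fast++
(s=4,f=10) a[fast]=0 → fast++
(s=4,f=11) a[fast]=0 → fast++
(s=4,f=12) a[fast]=0 → fast++
(s=4,f=13) a[fast]=0 → fast++
(s=4,f=14) a[fast]=0 → fast++

[3, 6, 7, 0, 0, 0, 0, 0, 0, 0, 0, 0, 0, 0]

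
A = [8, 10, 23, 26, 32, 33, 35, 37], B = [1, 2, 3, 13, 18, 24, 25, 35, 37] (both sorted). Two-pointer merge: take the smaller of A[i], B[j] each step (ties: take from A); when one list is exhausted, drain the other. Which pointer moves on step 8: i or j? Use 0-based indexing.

i

[i=0,j=0] A[i]=8>B[j]=1 take 1 → j++
[i=0,j=1] A[i]=8>B[j]=2 take 2 → j++
[i=0,j=2] A[i]=8>B[j]=3 take 3 → j++
[i=0,j=3] A[i]=8<=B[j]=13 take 8 → i++
[i=1,j=3] A[i]=10<=B[j]=13 take 10 → i++
[i=2,j=3] A[i]=23>B[j]=13 take 13 → j++
[i=2,j=4] A[i]=23>B[j]=18 take 18 → j++
[i=2,j=5] A[i]=23<=B[j]=24 take 23 → i++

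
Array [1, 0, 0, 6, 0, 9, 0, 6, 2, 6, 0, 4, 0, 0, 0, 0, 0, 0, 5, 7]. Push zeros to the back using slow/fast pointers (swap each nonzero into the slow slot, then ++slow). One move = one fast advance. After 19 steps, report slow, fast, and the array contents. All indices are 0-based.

slow=0 fast=0: a[fast]=1≠0 swap→a[0]=1, slow++,fast++
slow=1 fast=1: a[fast]=0, fast++
slow=1 fast=2: a[fast]=0, fast++
slow=1 fast=3: a[fast]=6≠0 swap→a[1]=6, slow++,fast++
slow=2 fast=4: a[fast]=0, fast++
slow=2 fast=5: a[fast]=9≠0 swap→a[2]=9, slow++,fast++
slow=3 fast=6: a[fast]=0, fast++
slow=3 fast=7: a[fast]=6≠0 swap→a[3]=6, slow++,fast++
slow=4 fast=8: a[fast]=2≠0 swap→a[4]=2, slow++,fast++
slow=5 fast=9: a[fast]=6≠0 swap→a[5]=6, slow++,fast++
slow=6 fast=10: a[fast]=0, fast++
slow=6 fast=11: a[fast]=4≠0 swap→a[6]=4, slow++,fast++
slow=7 fast=12: a[fast]=0, fast++
slow=7 fast=13: a[fast]=0, fast++
slow=7 fast=14: a[fast]=0, fast++
slow=7 fast=15: a[fast]=0, fast++
slow=7 fast=16: a[fast]=0, fast++
slow=7 fast=17: a[fast]=0, fast++
slow=7 fast=18: a[fast]=5≠0 swap→a[7]=5, slow++,fast++

slow=8, fast=19, a=[1, 6, 9, 6, 2, 6, 4, 5, 0, 0, 0, 0, 0, 0, 0, 0, 0, 0, 0, 7]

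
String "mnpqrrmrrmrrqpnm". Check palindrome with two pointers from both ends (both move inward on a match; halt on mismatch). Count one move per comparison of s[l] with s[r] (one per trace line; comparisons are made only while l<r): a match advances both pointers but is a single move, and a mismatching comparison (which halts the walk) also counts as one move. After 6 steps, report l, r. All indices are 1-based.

l=7, r=10

l=1 r=16: 'm'=='m', l++,r--
l=2 r=15: 'n'=='n', l++,r--
l=3 r=14: 'p'=='p', l++,r--
l=4 r=13: 'q'=='q', l++,r--
l=5 r=12: 'r'=='r', l++,r--
l=6 r=11: 'r'=='r', l++,r--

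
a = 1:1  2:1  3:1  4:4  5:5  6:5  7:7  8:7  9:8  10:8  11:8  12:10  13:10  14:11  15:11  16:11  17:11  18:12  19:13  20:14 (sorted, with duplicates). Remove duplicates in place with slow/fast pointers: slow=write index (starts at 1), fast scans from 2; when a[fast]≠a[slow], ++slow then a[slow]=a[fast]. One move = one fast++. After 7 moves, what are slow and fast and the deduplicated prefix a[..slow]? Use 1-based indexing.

slow=4, fast=9, prefix=[1, 4, 5, 7]

slow=1 fast=2: a[fast]=1=a[slow] dup, fast++
slow=1 fast=3: a[fast]=1=a[slow] dup, fast++
slow=1 fast=4: a[fast]=4≠a[slow]=1 write a[2]=4, slow++,fast++
slow=2 fast=5: a[fast]=5≠a[slow]=4 write a[3]=5, slow++,fast++
slow=3 fast=6: a[fast]=5=a[slow] dup, fast++
slow=3 fast=7: a[fast]=7≠a[slow]=5 write a[4]=7, slow++,fast++
slow=4 fast=8: a[fast]=7=a[slow] dup, fast++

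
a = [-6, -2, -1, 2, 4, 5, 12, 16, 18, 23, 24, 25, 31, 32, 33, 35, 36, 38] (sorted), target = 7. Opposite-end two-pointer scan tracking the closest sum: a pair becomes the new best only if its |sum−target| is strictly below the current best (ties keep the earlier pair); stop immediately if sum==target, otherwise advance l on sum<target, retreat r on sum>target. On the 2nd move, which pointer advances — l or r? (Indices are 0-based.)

r

l=0 r=17: -6+38=32 d=25 *, r--
l=0 r=16: -6+36=30 d=23 *, r--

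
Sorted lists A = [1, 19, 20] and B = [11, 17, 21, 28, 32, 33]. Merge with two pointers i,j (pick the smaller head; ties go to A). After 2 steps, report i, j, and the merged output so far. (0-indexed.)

i=1, j=1, merged so far=[1, 11]

[i=0,j=0] A[i]=1<=B[j]=11 take 1 → i++
[i=1,j=0] A[i]=19>B[j]=11 take 11 → j++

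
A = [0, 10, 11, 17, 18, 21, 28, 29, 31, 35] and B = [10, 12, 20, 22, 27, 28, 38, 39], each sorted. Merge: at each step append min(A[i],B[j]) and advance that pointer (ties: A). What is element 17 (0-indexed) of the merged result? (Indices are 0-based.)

merged[17] = 39

[i=0,j=0] A[i]=0<=B[j]=10 take 0 → i++
[i=1,j=0] A[i]=10<=B[j]=10 take 10 → i++
[i=2,j=0] A[i]=11>B[j]=10 take 10 → j++
[i=2,j=1] A[i]=11<=B[j]=12 take 11 → i++
[i=3,j=1] A[i]=17>B[j]=12 take 12 → j++
[i=3,j=2] A[i]=17<=B[j]=20 take 17 → i++
[i=4,j=2] A[i]=18<=B[j]=20 take 18 → i++
[i=5,j=2] A[i]=21>B[j]=20 take 20 → j++
[i=5,j=3] A[i]=21<=B[j]=22 take 21 → i++
[i=6,j=3] A[i]=28>B[j]=22 take 22 → j++
[i=6,j=4] A[i]=28>B[j]=27 take 27 → j++
[i=6,j=5] A[i]=28<=B[j]=28 take 28 → i++
[i=7,j=5] A[i]=29>B[j]=28 take 28 → j++
[i=7,j=6] A[i]=29<=B[j]=38 take 29 → i++
[i=8,j=6] A[i]=31<=B[j]=38 take 31 → i++
[i=9,j=6] A[i]=35<=B[j]=38 take 35 → i++
[i=10,j=6] A done, take B[j]=38 → j++
[i=10,j=7] A done, take B[j]=39 → j++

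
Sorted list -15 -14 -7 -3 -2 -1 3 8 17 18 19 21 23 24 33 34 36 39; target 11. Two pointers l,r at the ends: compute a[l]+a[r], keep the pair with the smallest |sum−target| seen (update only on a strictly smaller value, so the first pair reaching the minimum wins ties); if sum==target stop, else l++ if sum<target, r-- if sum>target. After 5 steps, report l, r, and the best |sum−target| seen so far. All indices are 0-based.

l=1, r=13, best |Δ|=2

[0,17] -15+39=24 d=13 * → r--
[0,16] -15+36=21 d=10 * → r--
[0,15] -15+34=19 d=8 * → r--
[0,14] -15+33=18 d=7 * → r--
[0,13] -15+24=9 d=2 * → l++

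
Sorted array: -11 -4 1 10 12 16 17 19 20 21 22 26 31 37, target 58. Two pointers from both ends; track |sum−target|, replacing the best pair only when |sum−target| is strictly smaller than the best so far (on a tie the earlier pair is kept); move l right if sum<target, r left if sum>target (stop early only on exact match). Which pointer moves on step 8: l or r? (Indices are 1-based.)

[1,14] -11+37=26 d=32 * → l++
[2,14] -4+37=33 d=25 * → l++
[3,14] 1+37=38 d=20 * → l++
[4,14] 10+37=47 d=11 * → l++
[5,14] 12+37=49 d=9 * → l++
[6,14] 16+37=53 d=5 * → l++
[7,14] 17+37=54 d=4 * → l++
[8,14] 19+37=56 d=2 * → l++

l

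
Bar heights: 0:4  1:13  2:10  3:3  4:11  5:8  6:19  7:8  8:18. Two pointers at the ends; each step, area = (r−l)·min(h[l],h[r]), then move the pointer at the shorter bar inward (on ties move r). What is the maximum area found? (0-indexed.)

max area = 91

l=0 r=8: min(4,18)*8=32 best=32 *, l++
l=1 r=8: min(13,18)*7=91 best=91 *, l++
l=2 r=8: min(10,18)*6=60 best=91, l++
l=3 r=8: min(3,18)*5=15 best=91, l++
l=4 r=8: min(11,18)*4=44 best=91, l++
l=5 r=8: min(8,18)*3=24 best=91, l++
l=6 r=8: min(19,18)*2=36 best=91, r--
l=6 r=7: min(19,8)*1=8 best=91, r--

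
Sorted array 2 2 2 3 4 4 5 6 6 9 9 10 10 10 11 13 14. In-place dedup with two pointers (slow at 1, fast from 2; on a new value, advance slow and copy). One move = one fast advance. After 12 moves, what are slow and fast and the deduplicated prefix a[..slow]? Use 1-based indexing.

(s=1,f=2) a[fast]=2=a[slow] dup → fast++
(s=1,f=3) a[fast]=2=a[slow] dup → fast++
(s=1,f=4) a[fast]=3≠a[slow]=2 write a[2]=3 → slow++,fast++
(s=2,f=5) a[fast]=4≠a[slow]=3 write a[3]=4 → slow++,fast++
(s=3,f=6) a[fast]=4=a[slow] dup → fast++
(s=3,f=7) a[fast]=5≠a[slow]=4 write a[4]=5 → slow++,fast++
(s=4,f=8) a[fast]=6≠a[slow]=5 write a[5]=6 → slow++,fast++
(s=5,f=9) a[fast]=6=a[slow] dup → fast++
(s=5,f=10) a[fast]=9≠a[slow]=6 write a[6]=9 → slow++,fast++
(s=6,f=11) a[fast]=9=a[slow] dup → fast++
(s=6,f=12) a[fast]=10≠a[slow]=9 write a[7]=10 → slow++,fast++
(s=7,f=13) a[fast]=10=a[slow] dup → fast++

slow=7, fast=14, prefix=[2, 3, 4, 5, 6, 9, 10]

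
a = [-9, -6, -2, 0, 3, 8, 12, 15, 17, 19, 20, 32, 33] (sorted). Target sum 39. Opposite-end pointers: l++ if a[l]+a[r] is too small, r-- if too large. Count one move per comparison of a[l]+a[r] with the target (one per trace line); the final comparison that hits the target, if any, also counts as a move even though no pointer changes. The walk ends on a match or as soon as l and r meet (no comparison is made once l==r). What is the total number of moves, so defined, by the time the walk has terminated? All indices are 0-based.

12 moves

l=0 r=12: -9+33=24 <39, l++
l=1 r=12: -6+33=27 <39, l++
l=2 r=12: -2+33=31 <39, l++
l=3 r=12: 0+33=33 <39, l++
l=4 r=12: 3+33=36 <39, l++
l=5 r=12: 8+33=41 >39, r--
l=5 r=11: 8+32=40 >39, r--
l=5 r=10: 8+20=28 <39, l++
l=6 r=10: 12+20=32 <39, l++
l=7 r=10: 15+20=35 <39, l++
l=8 r=10: 17+20=37 <39, l++
l=9 r=10: 19+20=39, found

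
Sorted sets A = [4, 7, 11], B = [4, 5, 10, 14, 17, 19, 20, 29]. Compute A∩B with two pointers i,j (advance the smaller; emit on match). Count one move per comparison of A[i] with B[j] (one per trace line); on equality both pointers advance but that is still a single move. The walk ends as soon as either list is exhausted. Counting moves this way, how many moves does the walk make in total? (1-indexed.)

5 moves

[i=1,j=1] 4==4 emit → i++,j++
[i=2,j=2] 7>5 → j++
[i=2,j=3] 7<10 → i++
[i=3,j=3] 11>10 → j++
[i=3,j=4] 11<14 → i++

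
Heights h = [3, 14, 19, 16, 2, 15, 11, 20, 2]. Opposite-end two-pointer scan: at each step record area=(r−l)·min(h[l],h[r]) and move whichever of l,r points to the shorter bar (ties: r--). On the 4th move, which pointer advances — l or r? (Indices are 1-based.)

[1,9] min(3,2)*8=16 best=16 * → r--
[1,8] min(3,20)*7=21 best=21 * → l++
[2,8] min(14,20)*6=84 best=84 * → l++
[3,8] min(19,20)*5=95 best=95 * → l++

l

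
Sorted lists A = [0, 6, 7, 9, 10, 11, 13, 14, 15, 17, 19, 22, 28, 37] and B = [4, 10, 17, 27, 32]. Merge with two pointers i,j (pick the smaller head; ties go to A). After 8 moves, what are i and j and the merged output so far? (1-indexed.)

i=7, j=3, merged so far=[0, 4, 6, 7, 9, 10, 10, 11]

i=1 j=1: A[i]=0<=B[j]=4 take 0, i++
i=2 j=1: A[i]=6>B[j]=4 take 4, j++
i=2 j=2: A[i]=6<=B[j]=10 take 6, i++
i=3 j=2: A[i]=7<=B[j]=10 take 7, i++
i=4 j=2: A[i]=9<=B[j]=10 take 9, i++
i=5 j=2: A[i]=10<=B[j]=10 take 10, i++
i=6 j=2: A[i]=11>B[j]=10 take 10, j++
i=6 j=3: A[i]=11<=B[j]=17 take 11, i++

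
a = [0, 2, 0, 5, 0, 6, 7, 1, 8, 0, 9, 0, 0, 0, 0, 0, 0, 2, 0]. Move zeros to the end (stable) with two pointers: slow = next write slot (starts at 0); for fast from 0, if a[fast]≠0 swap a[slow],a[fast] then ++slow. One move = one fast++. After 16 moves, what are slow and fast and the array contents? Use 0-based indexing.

(s=0,f=0) a[fast]=0 → fast++
(s=0,f=1) a[fast]=2≠0 swap→a[0]=2 → slow++,fast++
(s=1,f=2) a[fast]=0 → fast++
(s=1,f=3) a[fast]=5≠0 swap→a[1]=5 → slow++,fast++
(s=2,f=4) a[fast]=0 → fast++
(s=2,f=5) a[fast]=6≠0 swap→a[2]=6 → slow++,fast++
(s=3,f=6) a[fast]=7≠0 swap→a[3]=7 → slow++,fast++
(s=4,f=7) a[fast]=1≠0 swap→a[4]=1 → slow++,fast++
(s=5,f=8) a[fast]=8≠0 swap→a[5]=8 → slow++,fast++
(s=6,f=9) a[fast]=0 → fast++
(s=6,f=10) a[fast]=9≠0 swap→a[6]=9 → slow++,fast++
(s=7,f=11) a[fast]=0 → fast++
(s=7,f=12) a[fast]=0 → fast++
(s=7,f=13) a[fast]=0 → fast++
(s=7,f=14) a[fast]=0 → fast++
(s=7,f=15) a[fast]=0 → fast++

slow=7, fast=16, a=[2, 5, 6, 7, 1, 8, 9, 0, 0, 0, 0, 0, 0, 0, 0, 0, 0, 2, 0]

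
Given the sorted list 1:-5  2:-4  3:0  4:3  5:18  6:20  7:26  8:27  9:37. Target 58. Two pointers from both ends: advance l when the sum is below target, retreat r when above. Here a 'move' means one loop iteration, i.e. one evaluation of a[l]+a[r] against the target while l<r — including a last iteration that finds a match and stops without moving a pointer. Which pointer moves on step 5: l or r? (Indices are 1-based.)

l

[1,9] -5+37=32 <58 → l++
[2,9] -4+37=33 <58 → l++
[3,9] 0+37=37 <58 → l++
[4,9] 3+37=40 <58 → l++
[5,9] 18+37=55 <58 → l++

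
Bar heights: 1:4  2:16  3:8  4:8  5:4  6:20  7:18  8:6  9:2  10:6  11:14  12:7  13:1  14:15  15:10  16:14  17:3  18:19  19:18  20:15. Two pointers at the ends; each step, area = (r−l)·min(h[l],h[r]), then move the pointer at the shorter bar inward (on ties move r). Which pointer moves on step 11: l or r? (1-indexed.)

l=1 r=20: min(4,15)*19=76 best=76 *, l++
l=2 r=20: min(16,15)*18=270 best=270 *, r--
l=2 r=19: min(16,18)*17=272 best=272 *, l++
l=3 r=19: min(8,18)*16=128 best=272, l++
l=4 r=19: min(8,18)*15=120 best=272, l++
l=5 r=19: min(4,18)*14=56 best=272, l++
l=6 r=19: min(20,18)*13=234 best=272, r--
l=6 r=18: min(20,19)*12=228 best=272, r--
l=6 r=17: min(20,3)*11=33 best=272, r--
l=6 r=16: min(20,14)*10=140 best=272, r--
l=6 r=15: min(20,10)*9=90 best=272, r--

r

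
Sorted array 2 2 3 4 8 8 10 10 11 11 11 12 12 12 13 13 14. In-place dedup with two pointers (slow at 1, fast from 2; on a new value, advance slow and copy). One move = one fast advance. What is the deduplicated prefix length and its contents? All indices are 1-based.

length 9; prefix = [2, 3, 4, 8, 10, 11, 12, 13, 14]

(s=1,f=2) a[fast]=2=a[slow] dup → fast++
(s=1,f=3) a[fast]=3≠a[slow]=2 write a[2]=3 → slow++,fast++
(s=2,f=4) a[fast]=4≠a[slow]=3 write a[3]=4 → slow++,fast++
(s=3,f=5) a[fast]=8≠a[slow]=4 write a[4]=8 → slow++,fast++
(s=4,f=6) a[fast]=8=a[slow] dup → fast++
(s=4,f=7) a[fast]=10≠a[slow]=8 write a[5]=10 → slow++,fast++
(s=5,f=8) a[fast]=10=a[slow] dup → fast++
(s=5,f=9) a[fast]=11≠a[slow]=10 write a[6]=11 → slow++,fast++
(s=6,f=10) a[fast]=11=a[slow] dup → fast++
(s=6,f=11) a[fast]=11=a[slow] dup → fast++
(s=6,f=12) a[fast]=12≠a[slow]=11 write a[7]=12 → slow++,fast++
(s=7,f=13) a[fast]=12=a[slow] dup → fast++
(s=7,f=14) a[fast]=12=a[slow] dup → fast++
(s=7,f=15) a[fast]=13≠a[slow]=12 write a[8]=13 → slow++,fast++
(s=8,f=16) a[fast]=13=a[slow] dup → fast++
(s=8,f=17) a[fast]=14≠a[slow]=13 write a[9]=14 → slow++,fast++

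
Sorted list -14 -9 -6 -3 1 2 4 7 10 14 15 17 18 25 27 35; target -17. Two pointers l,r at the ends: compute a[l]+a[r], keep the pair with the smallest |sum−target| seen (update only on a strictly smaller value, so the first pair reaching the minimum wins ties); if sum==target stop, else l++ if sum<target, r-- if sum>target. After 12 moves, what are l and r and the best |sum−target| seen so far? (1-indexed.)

[1,16] -14+35=21 d=38 * → r--
[1,15] -14+27=13 d=30 * → r--
[1,14] -14+25=11 d=28 * → r--
[1,13] -14+18=4 d=21 * → r--
[1,12] -14+17=3 d=20 * → r--
[1,11] -14+15=1 d=18 * → r--
[1,10] -14+14=0 d=17 * → r--
[1,9] -14+10=-4 d=13 * → r--
[1,8] -14+7=-7 d=10 * → r--
[1,7] -14+4=-10 d=7 * → r--
[1,6] -14+2=-12 d=5 * → r--
[1,5] -14+1=-13 d=4 * → r--

l=1, r=4, best |Δ|=4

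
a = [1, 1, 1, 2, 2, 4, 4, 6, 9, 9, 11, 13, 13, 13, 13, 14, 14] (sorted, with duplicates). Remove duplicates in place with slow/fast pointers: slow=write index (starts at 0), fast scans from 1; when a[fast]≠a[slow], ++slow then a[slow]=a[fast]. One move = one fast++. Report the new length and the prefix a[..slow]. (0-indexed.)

length 8; prefix = [1, 2, 4, 6, 9, 11, 13, 14]

slow=0 fast=1: a[fast]=1=a[slow] dup, fast++
slow=0 fast=2: a[fast]=1=a[slow] dup, fast++
slow=0 fast=3: a[fast]=2≠a[slow]=1 write a[1]=2, slow++,fast++
slow=1 fast=4: a[fast]=2=a[slow] dup, fast++
slow=1 fast=5: a[fast]=4≠a[slow]=2 write a[2]=4, slow++,fast++
slow=2 fast=6: a[fast]=4=a[slow] dup, fast++
slow=2 fast=7: a[fast]=6≠a[slow]=4 write a[3]=6, slow++,fast++
slow=3 fast=8: a[fast]=9≠a[slow]=6 write a[4]=9, slow++,fast++
slow=4 fast=9: a[fast]=9=a[slow] dup, fast++
slow=4 fast=10: a[fast]=11≠a[slow]=9 write a[5]=11, slow++,fast++
slow=5 fast=11: a[fast]=13≠a[slow]=11 write a[6]=13, slow++,fast++
slow=6 fast=12: a[fast]=13=a[slow] dup, fast++
slow=6 fast=13: a[fast]=13=a[slow] dup, fast++
slow=6 fast=14: a[fast]=13=a[slow] dup, fast++
slow=6 fast=15: a[fast]=14≠a[slow]=13 write a[7]=14, slow++,fast++
slow=7 fast=16: a[fast]=14=a[slow] dup, fast++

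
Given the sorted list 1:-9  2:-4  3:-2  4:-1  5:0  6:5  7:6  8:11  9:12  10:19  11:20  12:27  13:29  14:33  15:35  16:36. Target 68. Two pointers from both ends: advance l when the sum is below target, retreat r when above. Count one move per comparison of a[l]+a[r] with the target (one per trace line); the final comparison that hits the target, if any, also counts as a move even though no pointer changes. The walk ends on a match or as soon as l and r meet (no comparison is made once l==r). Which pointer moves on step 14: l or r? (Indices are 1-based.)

l=1 r=16: -9+36=27 <68, l++
l=2 r=16: -4+36=32 <68, l++
l=3 r=16: -2+36=34 <68, l++
l=4 r=16: -1+36=35 <68, l++
l=5 r=16: 0+36=36 <68, l++
l=6 r=16: 5+36=41 <68, l++
l=7 r=16: 6+36=42 <68, l++
l=8 r=16: 11+36=47 <68, l++
l=9 r=16: 12+36=48 <68, l++
l=10 r=16: 19+36=55 <68, l++
l=11 r=16: 20+36=56 <68, l++
l=12 r=16: 27+36=63 <68, l++
l=13 r=16: 29+36=65 <68, l++
l=14 r=16: 33+36=69 >68, r--

r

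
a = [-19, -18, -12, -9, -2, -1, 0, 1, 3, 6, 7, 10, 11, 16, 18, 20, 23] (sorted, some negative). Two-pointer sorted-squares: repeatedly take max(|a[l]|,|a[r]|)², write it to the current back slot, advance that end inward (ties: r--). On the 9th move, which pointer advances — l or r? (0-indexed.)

r

[0,16] |-19|<=|23| out[16]=529 → r--
[0,15] |-19|<=|20| out[15]=400 → r--
[0,14] |-19|>|18| out[14]=361 → l++
[1,14] |-18|<=|18| out[13]=324 → r--
[1,13] |-18|>|16| out[12]=324 → l++
[2,13] |-12|<=|16| out[11]=256 → r--
[2,12] |-12|>|11| out[10]=144 → l++
[3,12] |-9|<=|11| out[9]=121 → r--
[3,11] |-9|<=|10| out[8]=100 → r--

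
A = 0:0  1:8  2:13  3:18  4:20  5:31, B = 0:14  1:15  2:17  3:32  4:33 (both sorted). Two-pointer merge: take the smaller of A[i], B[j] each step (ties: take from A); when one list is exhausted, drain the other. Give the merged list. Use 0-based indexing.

[i=0,j=0] A[i]=0<=B[j]=14 take 0 → i++
[i=1,j=0] A[i]=8<=B[j]=14 take 8 → i++
[i=2,j=0] A[i]=13<=B[j]=14 take 13 → i++
[i=3,j=0] A[i]=18>B[j]=14 take 14 → j++
[i=3,j=1] A[i]=18>B[j]=15 take 15 → j++
[i=3,j=2] A[i]=18>B[j]=17 take 17 → j++
[i=3,j=3] A[i]=18<=B[j]=32 take 18 → i++
[i=4,j=3] A[i]=20<=B[j]=32 take 20 → i++
[i=5,j=3] A[i]=31<=B[j]=32 take 31 → i++
[i=6,j=3] A done, take B[j]=32 → j++
[i=6,j=4] A done, take B[j]=33 → j++

[0, 8, 13, 14, 15, 17, 18, 20, 31, 32, 33]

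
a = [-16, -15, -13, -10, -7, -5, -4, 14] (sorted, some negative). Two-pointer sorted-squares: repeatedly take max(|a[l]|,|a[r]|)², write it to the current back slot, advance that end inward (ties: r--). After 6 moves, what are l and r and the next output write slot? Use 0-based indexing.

l=0 r=7: |-16|>|14| out[7]=256, l++
l=1 r=7: |-15|>|14| out[6]=225, l++
l=2 r=7: |-13|<=|14| out[5]=196, r--
l=2 r=6: |-13|>|-4| out[4]=169, l++
l=3 r=6: |-10|>|-4| out[3]=100, l++
l=4 r=6: |-7|>|-4| out[2]=49, l++

l=5, r=6, next write slot=1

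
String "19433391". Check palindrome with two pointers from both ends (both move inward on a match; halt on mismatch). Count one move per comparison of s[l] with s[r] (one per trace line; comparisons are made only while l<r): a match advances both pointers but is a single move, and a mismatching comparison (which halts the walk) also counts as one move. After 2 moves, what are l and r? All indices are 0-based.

l=2, r=5

l=0 r=7: '1'=='1', l++,r--
l=1 r=6: '9'=='9', l++,r--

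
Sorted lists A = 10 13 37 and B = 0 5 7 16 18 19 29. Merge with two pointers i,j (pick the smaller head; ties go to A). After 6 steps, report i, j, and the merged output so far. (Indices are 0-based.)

[i=0,j=0] A[i]=10>B[j]=0 take 0 → j++
[i=0,j=1] A[i]=10>B[j]=5 take 5 → j++
[i=0,j=2] A[i]=10>B[j]=7 take 7 → j++
[i=0,j=3] A[i]=10<=B[j]=16 take 10 → i++
[i=1,j=3] A[i]=13<=B[j]=16 take 13 → i++
[i=2,j=3] A[i]=37>B[j]=16 take 16 → j++

i=2, j=4, merged so far=[0, 5, 7, 10, 13, 16]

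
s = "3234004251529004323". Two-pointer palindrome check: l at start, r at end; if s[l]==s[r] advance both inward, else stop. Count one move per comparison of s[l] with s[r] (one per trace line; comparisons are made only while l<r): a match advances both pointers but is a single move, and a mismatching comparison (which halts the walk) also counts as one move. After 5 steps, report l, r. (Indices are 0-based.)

l=5, r=13

l=0 r=18: '3'=='3', l++,r--
l=1 r=17: '2'=='2', l++,r--
l=2 r=16: '3'=='3', l++,r--
l=3 r=15: '4'=='4', l++,r--
l=4 r=14: '0'=='0', l++,r--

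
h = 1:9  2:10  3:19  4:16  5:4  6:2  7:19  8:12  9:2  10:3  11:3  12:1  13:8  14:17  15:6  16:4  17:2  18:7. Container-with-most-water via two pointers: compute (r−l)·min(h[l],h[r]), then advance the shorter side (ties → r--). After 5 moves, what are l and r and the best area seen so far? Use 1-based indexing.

l=2, r=14, best area=119

l=1 r=18: min(9,7)*17=119 best=119 *, r--
l=1 r=17: min(9,2)*16=32 best=119, r--
l=1 r=16: min(9,4)*15=60 best=119, r--
l=1 r=15: min(9,6)*14=84 best=119, r--
l=1 r=14: min(9,17)*13=117 best=119, l++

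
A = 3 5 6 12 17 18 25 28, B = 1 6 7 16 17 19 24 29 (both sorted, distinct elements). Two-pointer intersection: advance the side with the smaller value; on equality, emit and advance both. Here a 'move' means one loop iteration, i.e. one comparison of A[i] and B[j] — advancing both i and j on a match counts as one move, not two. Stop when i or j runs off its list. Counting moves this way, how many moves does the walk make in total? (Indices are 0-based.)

13 moves

i=0 j=0: 3>1, j++
i=0 j=1: 3<6, i++
i=1 j=1: 5<6, i++
i=2 j=1: 6==6 emit, i++,j++
i=3 j=2: 12>7, j++
i=3 j=3: 12<16, i++
i=4 j=3: 17>16, j++
i=4 j=4: 17==17 emit, i++,j++
i=5 j=5: 18<19, i++
i=6 j=5: 25>19, j++
i=6 j=6: 25>24, j++
i=6 j=7: 25<29, i++
i=7 j=7: 28<29, i++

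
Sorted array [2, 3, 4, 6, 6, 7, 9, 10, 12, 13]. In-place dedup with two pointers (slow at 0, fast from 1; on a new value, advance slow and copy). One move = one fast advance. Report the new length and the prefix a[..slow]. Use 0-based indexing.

length 9; prefix = [2, 3, 4, 6, 7, 9, 10, 12, 13]

(s=0,f=1) a[fast]=3≠a[slow]=2 write a[1]=3 → slow++,fast++
(s=1,f=2) a[fast]=4≠a[slow]=3 write a[2]=4 → slow++,fast++
(s=2,f=3) a[fast]=6≠a[slow]=4 write a[3]=6 → slow++,fast++
(s=3,f=4) a[fast]=6=a[slow] dup → fast++
(s=3,f=5) a[fast]=7≠a[slow]=6 write a[4]=7 → slow++,fast++
(s=4,f=6) a[fast]=9≠a[slow]=7 write a[5]=9 → slow++,fast++
(s=5,f=7) a[fast]=10≠a[slow]=9 write a[6]=10 → slow++,fast++
(s=6,f=8) a[fast]=12≠a[slow]=10 write a[7]=12 → slow++,fast++
(s=7,f=9) a[fast]=13≠a[slow]=12 write a[8]=13 → slow++,fast++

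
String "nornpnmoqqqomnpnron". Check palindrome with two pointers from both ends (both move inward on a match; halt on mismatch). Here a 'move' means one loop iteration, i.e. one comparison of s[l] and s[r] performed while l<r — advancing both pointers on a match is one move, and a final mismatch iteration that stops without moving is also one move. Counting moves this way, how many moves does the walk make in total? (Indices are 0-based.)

9 moves

[0,18] 'n'=='n' → l++,r--
[1,17] 'o'=='o' → l++,r--
[2,16] 'r'=='r' → l++,r--
[3,15] 'n'=='n' → l++,r--
[4,14] 'p'=='p' → l++,r--
[5,13] 'n'=='n' → l++,r--
[6,12] 'm'=='m' → l++,r--
[7,11] 'o'=='o' → l++,r--
[8,10] 'q'=='q' → l++,r--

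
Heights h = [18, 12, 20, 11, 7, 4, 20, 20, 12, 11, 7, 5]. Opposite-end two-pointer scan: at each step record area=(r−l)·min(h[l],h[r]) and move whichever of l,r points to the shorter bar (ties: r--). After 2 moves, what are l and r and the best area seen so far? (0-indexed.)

l=0, r=9, best area=70

l=0 r=11: min(18,5)*11=55 best=55 *, r--
l=0 r=10: min(18,7)*10=70 best=70 *, r--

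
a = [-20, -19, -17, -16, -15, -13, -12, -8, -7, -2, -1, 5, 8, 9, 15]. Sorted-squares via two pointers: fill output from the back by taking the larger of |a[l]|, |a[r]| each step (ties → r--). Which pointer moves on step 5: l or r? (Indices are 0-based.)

l=0 r=14: |-20|>|15| out[14]=400, l++
l=1 r=14: |-19|>|15| out[13]=361, l++
l=2 r=14: |-17|>|15| out[12]=289, l++
l=3 r=14: |-16|>|15| out[11]=256, l++
l=4 r=14: |-15|<=|15| out[10]=225, r--

r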